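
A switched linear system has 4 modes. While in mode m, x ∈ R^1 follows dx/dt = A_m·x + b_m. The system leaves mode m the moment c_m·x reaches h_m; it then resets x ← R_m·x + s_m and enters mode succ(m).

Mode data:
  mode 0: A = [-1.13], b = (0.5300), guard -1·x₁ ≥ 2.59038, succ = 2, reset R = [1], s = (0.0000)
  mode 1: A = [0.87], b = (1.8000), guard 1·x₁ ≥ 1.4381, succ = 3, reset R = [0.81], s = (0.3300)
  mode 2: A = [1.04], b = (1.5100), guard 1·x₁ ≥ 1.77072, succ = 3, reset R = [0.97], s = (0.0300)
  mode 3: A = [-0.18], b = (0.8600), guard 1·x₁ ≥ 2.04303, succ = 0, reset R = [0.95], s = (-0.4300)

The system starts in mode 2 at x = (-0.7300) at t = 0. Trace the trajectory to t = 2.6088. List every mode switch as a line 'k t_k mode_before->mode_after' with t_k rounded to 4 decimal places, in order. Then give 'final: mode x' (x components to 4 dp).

Mode 2: guard c·x = 1.7707 hit at Δt = 1.4385 (t = 1.4385), x⁻ = (1.7707) → reset → x⁺ = (1.7476), jump to mode 3
Mode 3: guard c·x = 2.0430 hit at Δt = 0.5699 (t = 2.0084), x⁻ = (2.0430) → reset → x⁺ = (1.5109), jump to mode 0
Mode 0: flow for 0.6004 to horizon, guard not reached → x = (0.9977)

1 1.4385 2->3
2 2.0084 3->0
final: 0 0.9977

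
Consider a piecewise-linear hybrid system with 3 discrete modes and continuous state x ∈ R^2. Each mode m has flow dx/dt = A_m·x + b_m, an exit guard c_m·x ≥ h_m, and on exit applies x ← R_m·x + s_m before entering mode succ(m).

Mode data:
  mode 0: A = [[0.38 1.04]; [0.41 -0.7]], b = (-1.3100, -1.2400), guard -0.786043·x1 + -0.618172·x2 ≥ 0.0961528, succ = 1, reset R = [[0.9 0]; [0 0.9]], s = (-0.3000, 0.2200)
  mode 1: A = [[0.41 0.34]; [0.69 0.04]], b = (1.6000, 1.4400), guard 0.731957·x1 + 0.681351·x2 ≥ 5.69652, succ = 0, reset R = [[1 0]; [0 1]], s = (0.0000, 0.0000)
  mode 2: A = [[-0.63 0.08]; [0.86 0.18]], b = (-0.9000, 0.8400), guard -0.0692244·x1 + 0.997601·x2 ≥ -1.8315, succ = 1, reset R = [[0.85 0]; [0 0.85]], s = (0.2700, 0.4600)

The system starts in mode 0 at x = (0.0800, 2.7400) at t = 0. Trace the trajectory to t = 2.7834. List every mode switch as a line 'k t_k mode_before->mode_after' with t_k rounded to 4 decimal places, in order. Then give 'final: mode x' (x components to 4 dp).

Mode 0: guard c·x = 0.0962 hit at Δt = 1.5995 (t = 1.5995), x⁻ = (-0.0129, -0.1391) → reset → x⁺ = (-0.3116, 0.0948), jump to mode 1
Mode 1: flow for 1.1839 to horizon, guard not reached → x = (2.4717, 2.5779)

1 1.5995 0->1
final: 1 2.4717 2.5779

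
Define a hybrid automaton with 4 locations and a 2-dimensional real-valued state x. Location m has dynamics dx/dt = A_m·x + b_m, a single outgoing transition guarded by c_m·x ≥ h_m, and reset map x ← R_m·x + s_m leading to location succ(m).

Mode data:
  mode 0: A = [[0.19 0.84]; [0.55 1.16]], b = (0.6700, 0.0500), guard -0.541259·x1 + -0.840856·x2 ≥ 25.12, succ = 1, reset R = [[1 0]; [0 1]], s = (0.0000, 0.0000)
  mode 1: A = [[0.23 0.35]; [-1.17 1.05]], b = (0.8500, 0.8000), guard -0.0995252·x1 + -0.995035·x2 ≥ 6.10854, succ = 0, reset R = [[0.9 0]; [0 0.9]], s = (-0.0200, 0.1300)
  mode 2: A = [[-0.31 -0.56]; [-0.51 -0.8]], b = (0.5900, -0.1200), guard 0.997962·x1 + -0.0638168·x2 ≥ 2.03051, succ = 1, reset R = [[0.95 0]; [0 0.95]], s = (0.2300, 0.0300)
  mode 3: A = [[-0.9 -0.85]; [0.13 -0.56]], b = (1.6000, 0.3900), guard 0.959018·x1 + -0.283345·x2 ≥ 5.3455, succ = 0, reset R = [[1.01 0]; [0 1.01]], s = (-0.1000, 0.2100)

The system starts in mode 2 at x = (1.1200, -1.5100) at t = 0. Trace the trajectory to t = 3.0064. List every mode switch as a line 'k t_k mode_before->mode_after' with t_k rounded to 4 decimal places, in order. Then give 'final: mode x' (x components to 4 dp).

1 0.9449 2->1
2 1.8881 1->0
final: 0 -8.2482 -21.3357

Mode 2: guard c·x = 2.0305 hit at Δt = 0.9449 (t = 0.9449), x⁻ = (1.9493, -1.3341) → reset → x⁺ = (2.0819, -1.2374), jump to mode 1
Mode 1: guard c·x = 6.1085 hit at Δt = 0.9432 (t = 1.8881), x⁻ = (2.2756, -6.3666) → reset → x⁺ = (2.0281, -5.6000), jump to mode 0
Mode 0: flow for 1.1183 to horizon, guard not reached → x = (-8.2482, -21.3357)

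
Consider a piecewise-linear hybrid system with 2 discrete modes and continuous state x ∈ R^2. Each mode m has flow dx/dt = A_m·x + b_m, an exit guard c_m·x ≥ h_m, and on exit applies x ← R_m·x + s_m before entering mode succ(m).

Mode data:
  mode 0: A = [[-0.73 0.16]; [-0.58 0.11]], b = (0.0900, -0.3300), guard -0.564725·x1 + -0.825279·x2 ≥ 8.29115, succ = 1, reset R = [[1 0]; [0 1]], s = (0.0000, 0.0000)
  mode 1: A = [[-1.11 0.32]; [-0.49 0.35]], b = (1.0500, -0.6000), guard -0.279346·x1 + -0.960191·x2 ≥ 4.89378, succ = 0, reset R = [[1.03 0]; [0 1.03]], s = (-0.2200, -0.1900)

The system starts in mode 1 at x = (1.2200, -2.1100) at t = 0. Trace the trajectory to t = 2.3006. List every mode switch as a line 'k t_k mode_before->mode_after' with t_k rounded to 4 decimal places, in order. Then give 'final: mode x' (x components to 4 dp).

Mode 1: guard c·x = 4.8938 hit at Δt = 1.3995 (t = 1.3995), x⁻ = (0.1092, -5.1284) → reset → x⁺ = (-0.1075, -5.4723), jump to mode 0
Mode 0: flow for 0.9011 to horizon, guard not reached → x = (-0.6157, -6.1479)

1 1.3995 1->0
final: 0 -0.6157 -6.1479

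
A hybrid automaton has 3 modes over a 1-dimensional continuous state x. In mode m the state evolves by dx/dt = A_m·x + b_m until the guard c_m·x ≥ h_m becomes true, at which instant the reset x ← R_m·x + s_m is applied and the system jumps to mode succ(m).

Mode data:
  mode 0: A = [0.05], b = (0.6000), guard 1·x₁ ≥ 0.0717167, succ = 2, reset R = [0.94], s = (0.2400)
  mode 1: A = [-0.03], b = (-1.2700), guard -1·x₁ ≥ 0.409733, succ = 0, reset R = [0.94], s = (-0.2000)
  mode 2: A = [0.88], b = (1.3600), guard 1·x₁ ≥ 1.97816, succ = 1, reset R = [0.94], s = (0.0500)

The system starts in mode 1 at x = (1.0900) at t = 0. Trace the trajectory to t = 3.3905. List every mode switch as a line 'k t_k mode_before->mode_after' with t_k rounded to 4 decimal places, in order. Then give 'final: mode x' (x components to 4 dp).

Mode 1: guard c·x = 0.4097 hit at Δt = 1.1716 (t = 1.1716), x⁻ = (-0.4097) → reset → x⁺ = (-0.5851), jump to mode 0
Mode 0: guard c·x = 0.0717 hit at Δt = 1.1190 (t = 2.2906), x⁻ = (0.0717) → reset → x⁺ = (0.3074), jump to mode 2
Mode 2: guard c·x = 1.9782 hit at Δt = 0.7304 (t = 3.0210), x⁻ = (1.9782) → reset → x⁺ = (1.9095), jump to mode 1
Mode 1: flow for 0.3695 to horizon, guard not reached → x = (1.4217)

1 1.1716 1->0
2 2.2906 0->2
3 3.0210 2->1
final: 1 1.4217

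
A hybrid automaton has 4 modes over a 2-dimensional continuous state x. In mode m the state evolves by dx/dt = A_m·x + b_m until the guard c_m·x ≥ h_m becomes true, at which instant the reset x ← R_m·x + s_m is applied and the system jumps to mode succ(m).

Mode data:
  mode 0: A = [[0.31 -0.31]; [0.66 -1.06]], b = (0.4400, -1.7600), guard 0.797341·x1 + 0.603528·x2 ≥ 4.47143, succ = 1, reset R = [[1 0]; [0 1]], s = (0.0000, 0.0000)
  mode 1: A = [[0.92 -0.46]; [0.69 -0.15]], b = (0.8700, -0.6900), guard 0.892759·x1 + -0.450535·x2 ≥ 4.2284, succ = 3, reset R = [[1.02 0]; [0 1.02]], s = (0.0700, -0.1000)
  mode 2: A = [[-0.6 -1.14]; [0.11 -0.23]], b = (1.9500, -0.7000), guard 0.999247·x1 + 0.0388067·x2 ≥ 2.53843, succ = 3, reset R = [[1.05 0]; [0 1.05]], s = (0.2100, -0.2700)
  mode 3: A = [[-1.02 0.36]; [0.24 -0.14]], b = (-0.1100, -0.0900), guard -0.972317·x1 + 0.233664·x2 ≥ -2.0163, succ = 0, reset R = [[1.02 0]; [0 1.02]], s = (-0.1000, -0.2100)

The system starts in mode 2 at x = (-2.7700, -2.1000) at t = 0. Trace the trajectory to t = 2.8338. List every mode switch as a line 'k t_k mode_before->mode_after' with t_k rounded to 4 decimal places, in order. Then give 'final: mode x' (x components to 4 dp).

1 1.2321 2->3
2 1.6825 3->0
final: 0 3.3945 -0.7865

Mode 2: guard c·x = 2.5384 hit at Δt = 1.2321 (t = 1.2321), x⁻ = (2.6293, -2.2896) → reset → x⁺ = (2.9707, -2.6741), jump to mode 3
Mode 3: guard c·x = -2.0163 hit at Δt = 0.4504 (t = 1.6825), x⁻ = (1.5157, -2.3221) → reset → x⁺ = (1.4460, -2.5785), jump to mode 0
Mode 0: flow for 1.1513 to horizon, guard not reached → x = (3.3945, -0.7865)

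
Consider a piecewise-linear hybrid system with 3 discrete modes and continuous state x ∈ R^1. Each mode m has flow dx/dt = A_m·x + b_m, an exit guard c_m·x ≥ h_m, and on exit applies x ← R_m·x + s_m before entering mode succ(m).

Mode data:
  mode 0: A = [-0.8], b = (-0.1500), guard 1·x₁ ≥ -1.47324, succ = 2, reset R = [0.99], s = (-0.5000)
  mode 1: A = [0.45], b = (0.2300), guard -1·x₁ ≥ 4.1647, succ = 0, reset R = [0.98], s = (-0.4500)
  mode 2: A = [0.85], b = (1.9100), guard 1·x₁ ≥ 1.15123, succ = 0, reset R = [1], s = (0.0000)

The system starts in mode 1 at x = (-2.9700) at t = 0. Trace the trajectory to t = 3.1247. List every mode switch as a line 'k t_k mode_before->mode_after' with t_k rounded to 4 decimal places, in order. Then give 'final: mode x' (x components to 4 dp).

Mode 1: guard c·x = 4.1647 hit at Δt = 0.8800 (t = 0.8800), x⁻ = (-4.1647) → reset → x⁺ = (-4.5314), jump to mode 0
Mode 0: guard c·x = -1.4732 hit at Δt = 1.5218 (t = 2.4018), x⁻ = (-1.4732) → reset → x⁺ = (-1.9585), jump to mode 2
Mode 2: flow for 0.7229 to horizon, guard not reached → x = (-1.7136)

1 0.8800 1->0
2 2.4018 0->2
final: 2 -1.7136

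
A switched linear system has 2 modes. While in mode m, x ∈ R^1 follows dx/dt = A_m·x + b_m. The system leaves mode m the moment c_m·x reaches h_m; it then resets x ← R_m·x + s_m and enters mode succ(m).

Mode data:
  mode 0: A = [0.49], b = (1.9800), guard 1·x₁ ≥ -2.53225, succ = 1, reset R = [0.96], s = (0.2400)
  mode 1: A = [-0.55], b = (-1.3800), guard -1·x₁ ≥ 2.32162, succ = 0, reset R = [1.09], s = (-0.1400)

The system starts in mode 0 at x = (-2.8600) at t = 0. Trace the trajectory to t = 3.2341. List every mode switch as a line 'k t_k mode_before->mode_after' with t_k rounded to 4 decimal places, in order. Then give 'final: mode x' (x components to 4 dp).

1 0.4999 0->1
2 1.4614 1->0
3 1.6577 0->1
4 2.6192 1->0
5 2.8155 0->1
final: 1 -2.2564

Mode 0: guard c·x = -2.5322 hit at Δt = 0.4999 (t = 0.4999), x⁻ = (-2.5323) → reset → x⁺ = (-2.1910), jump to mode 1
Mode 1: guard c·x = 2.3216 hit at Δt = 0.9615 (t = 1.4614), x⁻ = (-2.3216) → reset → x⁺ = (-2.6706), jump to mode 0
Mode 0: guard c·x = -2.5322 hit at Δt = 0.1963 (t = 1.6577), x⁻ = (-2.5322) → reset → x⁺ = (-2.1910), jump to mode 1
Mode 1: guard c·x = 2.3216 hit at Δt = 0.9615 (t = 2.6192), x⁻ = (-2.3216) → reset → x⁺ = (-2.6706), jump to mode 0
Mode 0: guard c·x = -2.5322 hit at Δt = 0.1963 (t = 2.8155), x⁻ = (-2.5322) → reset → x⁺ = (-2.1910), jump to mode 1
Mode 1: flow for 0.4186 to horizon, guard not reached → x = (-2.2564)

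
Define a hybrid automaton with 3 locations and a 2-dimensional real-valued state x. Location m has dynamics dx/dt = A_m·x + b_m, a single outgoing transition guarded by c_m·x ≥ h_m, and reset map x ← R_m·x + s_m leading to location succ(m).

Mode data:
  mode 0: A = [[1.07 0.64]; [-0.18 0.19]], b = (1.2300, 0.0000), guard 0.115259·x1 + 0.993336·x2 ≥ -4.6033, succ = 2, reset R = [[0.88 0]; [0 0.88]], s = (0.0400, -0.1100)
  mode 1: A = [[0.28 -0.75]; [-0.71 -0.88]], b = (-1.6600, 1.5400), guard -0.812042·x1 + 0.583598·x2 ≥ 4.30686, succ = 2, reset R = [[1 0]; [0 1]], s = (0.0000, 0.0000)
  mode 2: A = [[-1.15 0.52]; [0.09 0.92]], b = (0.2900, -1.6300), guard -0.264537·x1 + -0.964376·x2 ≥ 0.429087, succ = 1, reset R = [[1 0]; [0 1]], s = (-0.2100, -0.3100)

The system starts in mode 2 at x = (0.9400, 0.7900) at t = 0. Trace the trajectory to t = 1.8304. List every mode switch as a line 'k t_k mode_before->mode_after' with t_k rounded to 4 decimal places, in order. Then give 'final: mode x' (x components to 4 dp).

Mode 2: guard c·x = 0.4291 hit at Δt = 1.0011 (t = 1.0011), x⁻ = (0.4952, -0.5808) → reset → x⁺ = (0.2852, -0.8908), jump to mode 1
Mode 1: flow for 0.8293 to horizon, guard not reached → x = (-1.0979, 0.6382)

1 1.0011 2->1
final: 1 -1.0979 0.6382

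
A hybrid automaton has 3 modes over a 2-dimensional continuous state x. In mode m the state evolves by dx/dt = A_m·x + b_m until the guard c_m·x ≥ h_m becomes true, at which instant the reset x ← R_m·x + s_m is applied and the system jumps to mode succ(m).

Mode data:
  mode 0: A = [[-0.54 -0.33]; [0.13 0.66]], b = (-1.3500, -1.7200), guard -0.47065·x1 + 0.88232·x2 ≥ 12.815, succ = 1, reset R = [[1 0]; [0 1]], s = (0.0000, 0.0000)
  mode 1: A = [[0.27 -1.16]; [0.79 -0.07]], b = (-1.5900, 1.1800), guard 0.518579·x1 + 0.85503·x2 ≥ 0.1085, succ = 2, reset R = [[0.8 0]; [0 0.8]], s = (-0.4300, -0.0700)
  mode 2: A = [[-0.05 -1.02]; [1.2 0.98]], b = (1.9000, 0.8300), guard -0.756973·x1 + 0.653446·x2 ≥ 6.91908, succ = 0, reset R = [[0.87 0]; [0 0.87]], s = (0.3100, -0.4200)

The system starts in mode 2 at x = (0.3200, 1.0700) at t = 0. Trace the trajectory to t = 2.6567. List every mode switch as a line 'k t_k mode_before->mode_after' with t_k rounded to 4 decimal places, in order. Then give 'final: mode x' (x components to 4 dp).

1 1.5236 2->0
final: 0 -4.3916 9.0915

Mode 2: guard c·x = 6.9191 hit at Δt = 1.5236 (t = 1.5236), x⁻ = (-2.7700, 7.3798) → reset → x⁺ = (-2.0999, 6.0004), jump to mode 0
Mode 0: flow for 1.1331 to horizon, guard not reached → x = (-4.3916, 9.0915)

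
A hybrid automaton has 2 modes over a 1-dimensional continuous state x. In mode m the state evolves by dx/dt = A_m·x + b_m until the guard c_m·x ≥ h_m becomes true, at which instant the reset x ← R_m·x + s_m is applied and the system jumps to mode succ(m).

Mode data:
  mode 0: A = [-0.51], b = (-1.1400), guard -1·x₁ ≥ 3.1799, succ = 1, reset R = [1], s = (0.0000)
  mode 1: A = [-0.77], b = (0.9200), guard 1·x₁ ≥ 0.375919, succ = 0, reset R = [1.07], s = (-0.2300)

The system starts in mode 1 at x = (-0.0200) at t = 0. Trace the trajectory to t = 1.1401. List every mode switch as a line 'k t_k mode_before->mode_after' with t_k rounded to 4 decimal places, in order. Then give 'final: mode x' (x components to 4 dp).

Mode 1: guard c·x = 0.3759 hit at Δt = 0.5122 (t = 0.5122), x⁻ = (0.3759) → reset → x⁺ = (0.1722), jump to mode 0
Mode 0: flow for 0.6279 to horizon, guard not reached → x = (-0.4875)

1 0.5122 1->0
final: 0 -0.4875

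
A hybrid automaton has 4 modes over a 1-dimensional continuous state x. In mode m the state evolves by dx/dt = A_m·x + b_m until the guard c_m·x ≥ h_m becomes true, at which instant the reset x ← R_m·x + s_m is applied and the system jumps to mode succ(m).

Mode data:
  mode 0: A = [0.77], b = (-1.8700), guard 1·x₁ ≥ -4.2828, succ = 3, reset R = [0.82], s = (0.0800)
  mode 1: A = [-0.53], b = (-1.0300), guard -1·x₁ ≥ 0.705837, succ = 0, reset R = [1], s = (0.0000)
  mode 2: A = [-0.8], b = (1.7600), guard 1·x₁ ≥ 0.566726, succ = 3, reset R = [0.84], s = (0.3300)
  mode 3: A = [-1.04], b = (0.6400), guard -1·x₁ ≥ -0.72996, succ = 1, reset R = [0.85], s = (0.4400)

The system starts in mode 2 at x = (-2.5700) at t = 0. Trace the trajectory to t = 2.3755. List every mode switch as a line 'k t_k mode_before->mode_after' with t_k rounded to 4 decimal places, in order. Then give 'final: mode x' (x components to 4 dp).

1 1.3397 2->3
2 1.8294 3->1
final: 1 0.3056

Mode 2: guard c·x = 0.5667 hit at Δt = 1.3397 (t = 1.3397), x⁻ = (0.5667) → reset → x⁺ = (0.8060), jump to mode 3
Mode 3: guard c·x = -0.7300 hit at Δt = 0.4897 (t = 1.8294), x⁻ = (0.7300) → reset → x⁺ = (1.0605), jump to mode 1
Mode 1: flow for 0.5461 to horizon, guard not reached → x = (0.3056)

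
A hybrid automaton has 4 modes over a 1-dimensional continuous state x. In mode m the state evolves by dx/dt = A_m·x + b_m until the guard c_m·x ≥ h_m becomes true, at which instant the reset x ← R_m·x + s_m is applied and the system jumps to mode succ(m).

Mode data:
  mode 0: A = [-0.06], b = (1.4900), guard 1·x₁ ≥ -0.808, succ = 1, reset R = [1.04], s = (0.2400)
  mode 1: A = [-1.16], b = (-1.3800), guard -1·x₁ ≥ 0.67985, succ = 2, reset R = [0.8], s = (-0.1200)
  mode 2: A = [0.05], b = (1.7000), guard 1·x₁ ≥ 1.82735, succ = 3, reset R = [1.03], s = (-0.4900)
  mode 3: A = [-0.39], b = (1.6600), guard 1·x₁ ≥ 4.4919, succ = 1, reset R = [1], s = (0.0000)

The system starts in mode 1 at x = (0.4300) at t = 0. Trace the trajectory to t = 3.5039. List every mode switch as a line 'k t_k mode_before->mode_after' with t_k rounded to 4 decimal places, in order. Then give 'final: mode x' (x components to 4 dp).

Mode 1: guard c·x = 0.6798 hit at Δt = 0.9965 (t = 0.9965), x⁻ = (-0.6798) → reset → x⁺ = (-0.6639), jump to mode 2
Mode 2: guard c·x = 1.8274 hit at Δt = 1.4414 (t = 2.4379), x⁻ = (1.8274) → reset → x⁺ = (1.3922), jump to mode 3
Mode 3: flow for 1.0660 to horizon, guard not reached → x = (2.3664)

1 0.9965 1->2
2 2.4379 2->3
final: 3 2.3664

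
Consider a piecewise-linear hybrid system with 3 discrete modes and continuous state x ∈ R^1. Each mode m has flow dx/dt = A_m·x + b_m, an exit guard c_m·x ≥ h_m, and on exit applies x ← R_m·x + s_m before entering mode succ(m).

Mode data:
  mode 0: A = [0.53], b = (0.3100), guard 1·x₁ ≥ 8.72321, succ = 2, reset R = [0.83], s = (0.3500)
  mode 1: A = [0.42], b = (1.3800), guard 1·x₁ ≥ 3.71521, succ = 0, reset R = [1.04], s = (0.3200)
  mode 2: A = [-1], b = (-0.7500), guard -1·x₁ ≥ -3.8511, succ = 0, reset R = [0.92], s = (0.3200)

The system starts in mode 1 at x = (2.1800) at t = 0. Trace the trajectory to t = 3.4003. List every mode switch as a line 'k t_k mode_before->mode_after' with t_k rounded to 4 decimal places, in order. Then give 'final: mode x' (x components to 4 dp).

Mode 1: guard c·x = 3.7152 hit at Δt = 0.5894 (t = 0.5894), x⁻ = (3.7152) → reset → x⁺ = (4.1838), jump to mode 0
Mode 0: guard c·x = 8.7232 hit at Δt = 1.2619 (t = 1.8513), x⁻ = (8.7232) → reset → x⁺ = (7.5903), jump to mode 2
Mode 2: guard c·x = -3.8511 hit at Δt = 0.5948 (t = 2.4461), x⁻ = (3.8511) → reset → x⁺ = (3.8630), jump to mode 0
Mode 0: flow for 0.9542 to horizon, guard not reached → x = (6.7906)

1 0.5894 1->0
2 1.8513 0->2
3 2.4461 2->0
final: 0 6.7906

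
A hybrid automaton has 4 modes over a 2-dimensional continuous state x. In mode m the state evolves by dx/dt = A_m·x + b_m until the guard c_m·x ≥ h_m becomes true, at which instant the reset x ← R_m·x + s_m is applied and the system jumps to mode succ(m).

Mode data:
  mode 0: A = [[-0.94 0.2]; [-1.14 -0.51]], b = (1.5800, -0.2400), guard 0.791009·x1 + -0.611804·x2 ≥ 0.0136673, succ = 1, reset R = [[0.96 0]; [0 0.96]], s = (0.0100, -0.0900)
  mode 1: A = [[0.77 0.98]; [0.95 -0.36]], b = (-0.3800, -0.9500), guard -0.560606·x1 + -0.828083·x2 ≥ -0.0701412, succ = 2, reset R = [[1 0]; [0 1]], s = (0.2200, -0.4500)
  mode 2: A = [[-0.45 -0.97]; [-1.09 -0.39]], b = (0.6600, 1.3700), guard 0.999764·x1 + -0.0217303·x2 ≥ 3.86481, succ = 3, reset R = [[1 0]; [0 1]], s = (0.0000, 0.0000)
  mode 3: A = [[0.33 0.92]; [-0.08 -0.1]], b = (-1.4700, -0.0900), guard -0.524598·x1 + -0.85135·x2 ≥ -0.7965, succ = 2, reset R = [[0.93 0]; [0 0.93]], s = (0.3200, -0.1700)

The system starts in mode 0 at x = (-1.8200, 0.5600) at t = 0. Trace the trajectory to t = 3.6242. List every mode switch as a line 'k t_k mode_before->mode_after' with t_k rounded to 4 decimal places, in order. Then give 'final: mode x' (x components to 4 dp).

1 1.0119 0->1
2 2.5540 1->2
final: 2 1.3962 -0.3676

Mode 0: guard c·x = 0.0137 hit at Δt = 1.0119 (t = 1.0119), x⁻ = (0.4255, 0.5278) → reset → x⁺ = (0.4185, 0.4167), jump to mode 1
Mode 1: guard c·x = -0.0701 hit at Δt = 1.5421 (t = 2.5540), x⁻ = (0.5228, -0.2692) → reset → x⁺ = (0.7428, -0.7192), jump to mode 2
Mode 2: flow for 1.0702 to horizon, guard not reached → x = (1.3962, -0.3676)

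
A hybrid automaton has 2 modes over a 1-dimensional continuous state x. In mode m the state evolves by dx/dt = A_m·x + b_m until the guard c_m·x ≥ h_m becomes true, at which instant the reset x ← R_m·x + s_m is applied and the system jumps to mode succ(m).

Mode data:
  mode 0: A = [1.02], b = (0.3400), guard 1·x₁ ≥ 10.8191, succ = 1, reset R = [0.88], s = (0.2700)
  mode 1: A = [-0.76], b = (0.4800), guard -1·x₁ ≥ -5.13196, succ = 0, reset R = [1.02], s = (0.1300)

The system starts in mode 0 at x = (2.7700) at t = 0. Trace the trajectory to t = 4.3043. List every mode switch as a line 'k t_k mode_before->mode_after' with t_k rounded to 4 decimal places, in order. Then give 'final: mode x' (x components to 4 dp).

Mode 0: guard c·x = 10.8191 hit at Δt = 1.2541 (t = 1.2541), x⁻ = (10.8191) → reset → x⁺ = (9.7908), jump to mode 1
Mode 1: guard c·x = -5.1320 hit at Δt = 0.9350 (t = 2.1891), x⁻ = (5.1320) → reset → x⁺ = (5.3646), jump to mode 0
Mode 0: guard c·x = 10.8191 hit at Δt = 0.6584 (t = 2.8475), x⁻ = (10.8191) → reset → x⁺ = (9.7908), jump to mode 1
Mode 1: guard c·x = -5.1320 hit at Δt = 0.9350 (t = 3.7825), x⁻ = (5.1320) → reset → x⁺ = (5.3646), jump to mode 0
Mode 0: flow for 0.5218 to horizon, guard not reached → x = (9.3689)

1 1.2541 0->1
2 2.1891 1->0
3 2.8475 0->1
4 3.7825 1->0
final: 0 9.3689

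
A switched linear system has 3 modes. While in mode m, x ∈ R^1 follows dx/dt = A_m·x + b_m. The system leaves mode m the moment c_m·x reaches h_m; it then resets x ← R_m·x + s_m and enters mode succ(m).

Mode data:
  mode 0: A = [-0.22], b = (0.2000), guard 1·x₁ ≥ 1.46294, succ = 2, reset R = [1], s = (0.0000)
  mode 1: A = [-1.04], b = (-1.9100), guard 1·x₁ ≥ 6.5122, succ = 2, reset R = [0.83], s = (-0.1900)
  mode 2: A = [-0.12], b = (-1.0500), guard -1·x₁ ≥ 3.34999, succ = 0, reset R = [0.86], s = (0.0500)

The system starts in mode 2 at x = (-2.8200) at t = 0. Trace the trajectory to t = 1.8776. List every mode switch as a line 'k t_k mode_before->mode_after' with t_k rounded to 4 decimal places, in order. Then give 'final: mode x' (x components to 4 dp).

Mode 2: guard c·x = 3.3500 hit at Δt = 0.7802 (t = 0.7802), x⁻ = (-3.3500) → reset → x⁺ = (-2.8310), jump to mode 0
Mode 0: flow for 1.0974 to horizon, guard not reached → x = (-2.0288)

1 0.7802 2->0
final: 0 -2.0288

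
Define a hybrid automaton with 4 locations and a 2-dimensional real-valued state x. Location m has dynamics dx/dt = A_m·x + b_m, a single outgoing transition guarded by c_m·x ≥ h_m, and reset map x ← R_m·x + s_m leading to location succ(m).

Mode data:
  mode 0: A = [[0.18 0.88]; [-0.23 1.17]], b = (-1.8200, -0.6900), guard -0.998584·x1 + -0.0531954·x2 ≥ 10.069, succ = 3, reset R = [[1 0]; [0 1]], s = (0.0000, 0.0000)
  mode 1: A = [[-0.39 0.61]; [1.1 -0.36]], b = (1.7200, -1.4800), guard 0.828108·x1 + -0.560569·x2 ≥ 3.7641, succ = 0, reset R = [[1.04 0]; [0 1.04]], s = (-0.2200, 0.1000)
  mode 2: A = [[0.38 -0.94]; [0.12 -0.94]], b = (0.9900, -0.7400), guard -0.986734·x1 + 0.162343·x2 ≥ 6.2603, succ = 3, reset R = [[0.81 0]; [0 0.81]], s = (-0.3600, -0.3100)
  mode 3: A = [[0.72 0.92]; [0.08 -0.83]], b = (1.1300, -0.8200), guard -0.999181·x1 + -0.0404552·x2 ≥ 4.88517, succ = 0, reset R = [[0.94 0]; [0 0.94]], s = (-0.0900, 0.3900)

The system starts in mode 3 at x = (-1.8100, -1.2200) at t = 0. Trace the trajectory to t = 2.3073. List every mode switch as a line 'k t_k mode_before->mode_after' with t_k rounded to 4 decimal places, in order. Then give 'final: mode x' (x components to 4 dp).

1 1.3673 3->0
final: 0 -8.3012 -1.2428

Mode 3: guard c·x = 4.8852 hit at Δt = 1.3673 (t = 1.3673), x⁻ = (-4.8373, -1.2819) → reset → x⁺ = (-4.6370, -0.8150), jump to mode 0
Mode 0: flow for 0.9400 to horizon, guard not reached → x = (-8.3012, -1.2428)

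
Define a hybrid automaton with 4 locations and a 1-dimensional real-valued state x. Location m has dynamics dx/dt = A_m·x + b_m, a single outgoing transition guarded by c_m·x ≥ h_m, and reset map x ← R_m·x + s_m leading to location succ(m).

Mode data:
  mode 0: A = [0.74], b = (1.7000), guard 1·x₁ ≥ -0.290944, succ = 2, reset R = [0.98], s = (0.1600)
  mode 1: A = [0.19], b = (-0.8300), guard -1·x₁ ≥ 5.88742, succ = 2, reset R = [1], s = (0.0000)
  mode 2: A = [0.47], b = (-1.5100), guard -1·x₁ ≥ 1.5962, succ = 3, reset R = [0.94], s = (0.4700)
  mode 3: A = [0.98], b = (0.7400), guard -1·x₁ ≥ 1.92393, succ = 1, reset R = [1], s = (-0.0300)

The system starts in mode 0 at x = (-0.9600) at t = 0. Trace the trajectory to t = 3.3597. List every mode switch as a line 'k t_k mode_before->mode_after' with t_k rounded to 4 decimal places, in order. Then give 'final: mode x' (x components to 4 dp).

1 0.5482 0->2
2 1.3251 2->3
3 2.8004 3->1
final: 1 -2.6628

Mode 0: guard c·x = -0.2909 hit at Δt = 0.5482 (t = 0.5482), x⁻ = (-0.2909) → reset → x⁺ = (-0.1251), jump to mode 2
Mode 2: guard c·x = 1.5962 hit at Δt = 0.7769 (t = 1.3251), x⁻ = (-1.5962) → reset → x⁺ = (-1.0304), jump to mode 3
Mode 3: guard c·x = 1.9239 hit at Δt = 1.4753 (t = 2.8004), x⁻ = (-1.9239) → reset → x⁺ = (-1.9539), jump to mode 1
Mode 1: flow for 0.5593 to horizon, guard not reached → x = (-2.6628)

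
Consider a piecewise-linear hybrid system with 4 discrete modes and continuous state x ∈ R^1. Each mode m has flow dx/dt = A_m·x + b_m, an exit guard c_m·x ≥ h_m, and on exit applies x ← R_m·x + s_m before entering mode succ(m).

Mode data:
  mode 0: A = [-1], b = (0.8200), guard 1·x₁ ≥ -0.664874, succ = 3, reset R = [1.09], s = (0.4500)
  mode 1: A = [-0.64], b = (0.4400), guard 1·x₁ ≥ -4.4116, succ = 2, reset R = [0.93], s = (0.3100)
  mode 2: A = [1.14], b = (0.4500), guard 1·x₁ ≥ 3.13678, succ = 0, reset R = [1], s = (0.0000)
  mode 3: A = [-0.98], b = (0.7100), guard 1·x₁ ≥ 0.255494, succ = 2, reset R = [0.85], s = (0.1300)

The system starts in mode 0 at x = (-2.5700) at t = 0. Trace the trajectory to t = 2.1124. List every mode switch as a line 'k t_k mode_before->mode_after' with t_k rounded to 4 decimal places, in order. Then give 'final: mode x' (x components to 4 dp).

Mode 0: guard c·x = -0.6649 hit at Δt = 0.8255 (t = 0.8255), x⁻ = (-0.6649) → reset → x⁺ = (-0.2747), jump to mode 3
Mode 3: guard c·x = 0.2555 hit at Δt = 0.7718 (t = 1.5973), x⁻ = (0.2555) → reset → x⁺ = (0.3472), jump to mode 2
Mode 2: flow for 0.5151 to horizon, guard not reached → x = (0.9399)

1 0.8255 0->3
2 1.5973 3->2
final: 2 0.9399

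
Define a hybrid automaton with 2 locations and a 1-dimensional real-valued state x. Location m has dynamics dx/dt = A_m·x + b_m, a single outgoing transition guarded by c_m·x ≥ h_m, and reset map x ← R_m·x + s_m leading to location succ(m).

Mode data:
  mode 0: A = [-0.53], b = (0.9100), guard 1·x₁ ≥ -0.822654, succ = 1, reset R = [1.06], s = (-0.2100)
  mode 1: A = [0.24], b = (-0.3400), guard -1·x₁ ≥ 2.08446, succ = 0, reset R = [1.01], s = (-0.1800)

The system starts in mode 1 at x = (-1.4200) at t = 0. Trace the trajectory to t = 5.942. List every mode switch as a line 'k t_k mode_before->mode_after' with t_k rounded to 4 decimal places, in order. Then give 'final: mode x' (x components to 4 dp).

1 0.8769 1->0
2 1.7351 0->1
3 3.1406 1->0
4 3.9988 0->1
5 5.4043 1->0
final: 0 -1.2929

Mode 1: guard c·x = 2.0845 hit at Δt = 0.8769 (t = 0.8769), x⁻ = (-2.0845) → reset → x⁺ = (-2.2853), jump to mode 0
Mode 0: guard c·x = -0.8227 hit at Δt = 0.8582 (t = 1.7351), x⁻ = (-0.8227) → reset → x⁺ = (-1.0820), jump to mode 1
Mode 1: guard c·x = 2.0845 hit at Δt = 1.4055 (t = 3.1406), x⁻ = (-2.0845) → reset → x⁺ = (-2.2853), jump to mode 0
Mode 0: guard c·x = -0.8227 hit at Δt = 0.8582 (t = 3.9988), x⁻ = (-0.8227) → reset → x⁺ = (-1.0820), jump to mode 1
Mode 1: guard c·x = 2.0845 hit at Δt = 1.4055 (t = 5.4043), x⁻ = (-2.0845) → reset → x⁺ = (-2.2853), jump to mode 0
Mode 0: flow for 0.5377 to horizon, guard not reached → x = (-1.2929)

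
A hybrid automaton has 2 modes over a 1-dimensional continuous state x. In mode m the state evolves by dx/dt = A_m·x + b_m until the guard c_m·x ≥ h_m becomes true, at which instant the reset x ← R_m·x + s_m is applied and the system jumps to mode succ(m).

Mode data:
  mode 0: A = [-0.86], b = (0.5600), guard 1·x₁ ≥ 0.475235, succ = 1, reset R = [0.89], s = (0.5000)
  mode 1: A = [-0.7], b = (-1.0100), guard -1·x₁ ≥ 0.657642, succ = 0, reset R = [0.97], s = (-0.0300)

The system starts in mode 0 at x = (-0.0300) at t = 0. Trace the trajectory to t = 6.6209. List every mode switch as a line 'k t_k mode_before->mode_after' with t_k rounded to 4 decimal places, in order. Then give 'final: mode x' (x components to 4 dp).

1 1.5741 0->1
2 3.1497 1->0
3 5.4923 0->1
final: 1 -0.3692

Mode 0: guard c·x = 0.4752 hit at Δt = 1.5741 (t = 1.5741), x⁻ = (0.4752) → reset → x⁺ = (0.9230), jump to mode 1
Mode 1: guard c·x = 0.6576 hit at Δt = 1.5756 (t = 3.1497), x⁻ = (-0.6576) → reset → x⁺ = (-0.6679), jump to mode 0
Mode 0: guard c·x = 0.4752 hit at Δt = 2.3426 (t = 5.4923), x⁻ = (0.4752) → reset → x⁺ = (0.9230), jump to mode 1
Mode 1: flow for 1.1286 to horizon, guard not reached → x = (-0.3692)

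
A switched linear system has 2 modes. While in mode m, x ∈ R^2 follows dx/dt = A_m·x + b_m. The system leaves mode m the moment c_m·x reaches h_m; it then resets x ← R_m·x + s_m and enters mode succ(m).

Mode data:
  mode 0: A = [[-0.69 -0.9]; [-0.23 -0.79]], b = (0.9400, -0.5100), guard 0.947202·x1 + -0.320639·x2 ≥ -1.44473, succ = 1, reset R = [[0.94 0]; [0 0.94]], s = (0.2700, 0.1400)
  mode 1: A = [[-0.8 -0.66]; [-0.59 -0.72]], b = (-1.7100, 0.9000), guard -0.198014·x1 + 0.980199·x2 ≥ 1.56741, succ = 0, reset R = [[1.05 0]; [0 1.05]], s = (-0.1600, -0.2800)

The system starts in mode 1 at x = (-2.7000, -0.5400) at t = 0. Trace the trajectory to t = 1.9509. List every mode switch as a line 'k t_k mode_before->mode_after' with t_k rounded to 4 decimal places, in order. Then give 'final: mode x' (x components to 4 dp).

Mode 1: guard c·x = 1.5674 hit at Δt = 0.7406 (t = 0.7406), x⁻ = (-2.6030, 1.0732) → reset → x⁺ = (-2.8931, 0.8469), jump to mode 0
Mode 0: guard c·x = -1.4447 hit at Δt = 0.8285 (t = 1.5691), x⁻ = (-1.3859, 0.4117) → reset → x⁺ = (-1.0327, 0.5270), jump to mode 1
Mode 1: flow for 0.3818 to horizon, guard not reached → x = (-1.4866, 0.9514)

1 0.7406 1->0
2 1.5691 0->1
final: 1 -1.4866 0.9514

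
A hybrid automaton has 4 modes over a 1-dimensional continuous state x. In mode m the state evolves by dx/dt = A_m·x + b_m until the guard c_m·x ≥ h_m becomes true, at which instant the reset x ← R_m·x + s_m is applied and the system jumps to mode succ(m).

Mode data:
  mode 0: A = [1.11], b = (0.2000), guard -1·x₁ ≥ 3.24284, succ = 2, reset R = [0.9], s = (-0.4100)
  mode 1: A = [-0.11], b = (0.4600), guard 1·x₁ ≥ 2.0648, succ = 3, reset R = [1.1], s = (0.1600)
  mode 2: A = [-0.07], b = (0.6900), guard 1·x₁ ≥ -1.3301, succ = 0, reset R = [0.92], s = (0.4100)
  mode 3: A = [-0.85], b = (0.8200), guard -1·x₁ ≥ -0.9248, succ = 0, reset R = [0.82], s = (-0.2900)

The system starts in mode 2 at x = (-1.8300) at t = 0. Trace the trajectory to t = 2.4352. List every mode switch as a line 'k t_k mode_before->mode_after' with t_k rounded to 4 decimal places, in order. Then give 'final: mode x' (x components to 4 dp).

1 0.6245 2->0
2 2.0441 0->2
final: 2 -2.9725

Mode 2: guard c·x = -1.3301 hit at Δt = 0.6245 (t = 0.6245), x⁻ = (-1.3301) → reset → x⁺ = (-0.8137), jump to mode 0
Mode 0: guard c·x = 3.2428 hit at Δt = 1.4196 (t = 2.0441), x⁻ = (-3.2428) → reset → x⁺ = (-3.3286), jump to mode 2
Mode 2: flow for 0.3911 to horizon, guard not reached → x = (-2.9725)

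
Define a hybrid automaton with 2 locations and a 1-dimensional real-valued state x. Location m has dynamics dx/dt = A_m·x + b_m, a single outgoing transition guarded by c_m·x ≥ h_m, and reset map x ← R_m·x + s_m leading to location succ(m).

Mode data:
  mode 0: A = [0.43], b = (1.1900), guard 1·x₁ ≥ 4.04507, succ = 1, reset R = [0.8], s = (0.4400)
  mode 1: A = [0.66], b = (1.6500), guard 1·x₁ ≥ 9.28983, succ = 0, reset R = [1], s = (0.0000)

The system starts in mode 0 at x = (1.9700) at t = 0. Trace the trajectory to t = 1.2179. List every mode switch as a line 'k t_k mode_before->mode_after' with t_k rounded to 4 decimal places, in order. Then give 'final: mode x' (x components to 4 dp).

Mode 0: guard c·x = 4.0451 hit at Δt = 0.8448 (t = 0.8448), x⁻ = (4.0451) → reset → x⁺ = (3.6761), jump to mode 1
Mode 1: flow for 0.3731 to horizon, guard not reached → x = (5.4005)

1 0.8448 0->1
final: 1 5.4005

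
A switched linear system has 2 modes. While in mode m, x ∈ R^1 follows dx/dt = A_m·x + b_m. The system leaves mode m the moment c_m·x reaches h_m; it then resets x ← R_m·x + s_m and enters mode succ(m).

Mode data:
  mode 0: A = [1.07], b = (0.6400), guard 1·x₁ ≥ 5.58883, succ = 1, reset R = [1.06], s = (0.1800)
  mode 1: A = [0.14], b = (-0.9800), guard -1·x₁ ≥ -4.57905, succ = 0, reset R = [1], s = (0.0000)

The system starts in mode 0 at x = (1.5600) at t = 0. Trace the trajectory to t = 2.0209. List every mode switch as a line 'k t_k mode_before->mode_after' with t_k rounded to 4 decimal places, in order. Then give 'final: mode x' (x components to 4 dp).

1 0.9843 0->1
final: 1 5.9642

Mode 0: guard c·x = 5.5888 hit at Δt = 0.9843 (t = 0.9843), x⁻ = (5.5888) → reset → x⁺ = (6.1042), jump to mode 1
Mode 1: flow for 1.0366 to horizon, guard not reached → x = (5.9642)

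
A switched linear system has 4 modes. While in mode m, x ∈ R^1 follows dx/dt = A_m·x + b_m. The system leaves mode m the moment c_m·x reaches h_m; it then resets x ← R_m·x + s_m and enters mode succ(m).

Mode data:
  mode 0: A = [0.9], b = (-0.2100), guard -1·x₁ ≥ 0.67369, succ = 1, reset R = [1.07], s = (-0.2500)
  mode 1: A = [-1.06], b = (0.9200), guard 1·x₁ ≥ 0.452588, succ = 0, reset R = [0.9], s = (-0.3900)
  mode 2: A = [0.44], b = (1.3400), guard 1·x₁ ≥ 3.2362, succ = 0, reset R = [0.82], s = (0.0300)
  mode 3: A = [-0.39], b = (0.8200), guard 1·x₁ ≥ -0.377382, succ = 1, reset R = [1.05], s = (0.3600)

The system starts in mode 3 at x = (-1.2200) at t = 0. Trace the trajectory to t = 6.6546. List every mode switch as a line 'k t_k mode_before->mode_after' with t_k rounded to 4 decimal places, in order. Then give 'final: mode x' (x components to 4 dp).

Mode 3: guard c·x = -0.3774 hit at Δt = 0.7500 (t = 0.7500), x⁻ = (-0.3774) → reset → x⁺ = (-0.0363), jump to mode 1
Mode 1: guard c·x = 0.4526 hit at Δt = 0.7339 (t = 1.4839), x⁻ = (0.4526) → reset → x⁺ = (0.0173), jump to mode 0
Mode 0: guard c·x = 0.6737 hit at Δt = 1.5943 (t = 3.0782), x⁻ = (-0.6737) → reset → x⁺ = (-0.9708), jump to mode 1
Mode 1: guard c·x = 0.4526 hit at Δt = 1.4036 (t = 4.4818), x⁻ = (0.4526) → reset → x⁺ = (0.0173), jump to mode 0
Mode 0: guard c·x = 0.6737 hit at Δt = 1.5943 (t = 6.0761), x⁻ = (-0.6737) → reset → x⁺ = (-0.9708), jump to mode 1
Mode 1: flow for 0.5785 to horizon, guard not reached → x = (-0.1279)

1 0.7500 3->1
2 1.4839 1->0
3 3.0782 0->1
4 4.4818 1->0
5 6.0761 0->1
final: 1 -0.1279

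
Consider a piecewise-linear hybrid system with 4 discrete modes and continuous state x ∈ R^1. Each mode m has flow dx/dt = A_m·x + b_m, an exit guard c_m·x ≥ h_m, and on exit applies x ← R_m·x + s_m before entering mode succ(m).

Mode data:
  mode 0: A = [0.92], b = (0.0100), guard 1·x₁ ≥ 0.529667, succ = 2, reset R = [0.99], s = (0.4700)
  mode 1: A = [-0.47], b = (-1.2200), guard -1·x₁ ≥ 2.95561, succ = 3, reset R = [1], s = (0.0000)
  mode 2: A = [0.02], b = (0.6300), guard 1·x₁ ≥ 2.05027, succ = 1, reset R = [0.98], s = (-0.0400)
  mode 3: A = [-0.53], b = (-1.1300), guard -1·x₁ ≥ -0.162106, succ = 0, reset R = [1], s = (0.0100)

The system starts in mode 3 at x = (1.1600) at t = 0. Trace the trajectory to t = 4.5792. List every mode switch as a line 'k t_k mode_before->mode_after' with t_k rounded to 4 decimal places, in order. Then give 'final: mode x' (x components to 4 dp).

1 0.6814 3->0
2 1.8588 0->2
3 3.4577 2->1
final: 1 0.0990

Mode 3: guard c·x = -0.1621 hit at Δt = 0.6814 (t = 0.6814), x⁻ = (0.1621) → reset → x⁺ = (0.1721), jump to mode 0
Mode 0: guard c·x = 0.5297 hit at Δt = 1.1774 (t = 1.8588), x⁻ = (0.5297) → reset → x⁺ = (0.9944), jump to mode 2
Mode 2: guard c·x = 2.0503 hit at Δt = 1.5989 (t = 3.4577), x⁻ = (2.0503) → reset → x⁺ = (1.9693), jump to mode 1
Mode 1: flow for 1.1215 to horizon, guard not reached → x = (0.0990)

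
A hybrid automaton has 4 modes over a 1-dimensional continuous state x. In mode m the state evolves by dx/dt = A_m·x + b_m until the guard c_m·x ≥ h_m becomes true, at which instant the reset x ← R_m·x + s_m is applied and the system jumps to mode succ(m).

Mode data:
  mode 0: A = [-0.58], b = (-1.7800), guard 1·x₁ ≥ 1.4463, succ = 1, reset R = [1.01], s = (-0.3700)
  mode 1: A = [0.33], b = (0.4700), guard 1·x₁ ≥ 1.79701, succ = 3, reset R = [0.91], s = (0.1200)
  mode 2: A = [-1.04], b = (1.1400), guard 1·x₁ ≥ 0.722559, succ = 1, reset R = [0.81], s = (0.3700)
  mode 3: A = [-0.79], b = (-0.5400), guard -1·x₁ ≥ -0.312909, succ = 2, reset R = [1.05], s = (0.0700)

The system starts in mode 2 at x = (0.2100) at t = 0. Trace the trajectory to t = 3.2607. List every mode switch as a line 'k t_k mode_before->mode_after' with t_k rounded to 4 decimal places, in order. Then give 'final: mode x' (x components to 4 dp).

1 0.8305 2->1
2 1.7483 1->3
3 2.8813 3->2
final: 2 0.6260

Mode 2: guard c·x = 0.7226 hit at Δt = 0.8305 (t = 0.8305), x⁻ = (0.7226) → reset → x⁺ = (0.9553), jump to mode 1
Mode 1: guard c·x = 1.7970 hit at Δt = 0.9178 (t = 1.7483), x⁻ = (1.7970) → reset → x⁺ = (1.7553), jump to mode 3
Mode 3: guard c·x = -0.3129 hit at Δt = 1.1330 (t = 2.8813), x⁻ = (0.3129) → reset → x⁺ = (0.3986), jump to mode 2
Mode 2: flow for 0.3794 to horizon, guard not reached → x = (0.6260)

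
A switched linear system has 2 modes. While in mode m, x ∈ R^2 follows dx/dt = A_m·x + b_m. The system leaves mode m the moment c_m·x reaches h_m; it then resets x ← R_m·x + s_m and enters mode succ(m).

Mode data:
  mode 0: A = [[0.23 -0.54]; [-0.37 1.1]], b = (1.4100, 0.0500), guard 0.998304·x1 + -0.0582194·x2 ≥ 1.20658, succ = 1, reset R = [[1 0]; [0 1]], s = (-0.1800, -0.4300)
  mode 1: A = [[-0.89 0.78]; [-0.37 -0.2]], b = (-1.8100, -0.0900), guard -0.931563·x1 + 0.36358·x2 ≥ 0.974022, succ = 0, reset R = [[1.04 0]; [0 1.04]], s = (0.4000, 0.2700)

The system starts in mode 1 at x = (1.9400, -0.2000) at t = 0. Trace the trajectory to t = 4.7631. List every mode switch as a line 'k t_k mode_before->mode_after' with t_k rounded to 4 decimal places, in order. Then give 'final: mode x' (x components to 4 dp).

1 1.4276 1->0
2 2.9258 0->1
3 4.1249 1->0
final: 0 0.0035 0.5007

Mode 1: guard c·x = 0.9740 hit at Δt = 1.4276 (t = 1.4276), x⁻ = (-1.1487, -0.2641) → reset → x⁺ = (-0.7946, -0.0047), jump to mode 0
Mode 0: guard c·x = 1.2066 hit at Δt = 1.4982 (t = 2.9258), x⁻ = (1.2253, 0.2851) → reset → x⁺ = (1.0453, -0.1449), jump to mode 1
Mode 1: guard c·x = 0.9740 hit at Δt = 1.1991 (t = 4.1249), x⁻ = (-1.0882, -0.1093) → reset → x⁺ = (-0.7318, 0.1563), jump to mode 0
Mode 0: flow for 0.6382 to horizon, guard not reached → x = (0.0035, 0.5007)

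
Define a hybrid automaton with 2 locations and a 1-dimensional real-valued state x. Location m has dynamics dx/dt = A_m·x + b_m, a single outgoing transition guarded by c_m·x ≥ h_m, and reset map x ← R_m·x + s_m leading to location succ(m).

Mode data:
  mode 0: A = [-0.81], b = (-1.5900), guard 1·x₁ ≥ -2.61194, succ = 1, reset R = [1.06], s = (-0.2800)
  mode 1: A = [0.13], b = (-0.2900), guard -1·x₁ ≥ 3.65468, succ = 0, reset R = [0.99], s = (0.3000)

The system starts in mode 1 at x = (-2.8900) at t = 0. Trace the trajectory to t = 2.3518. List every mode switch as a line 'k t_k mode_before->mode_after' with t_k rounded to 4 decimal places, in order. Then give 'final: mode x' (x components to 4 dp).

Mode 1: guard c·x = 3.6547 hit at Δt = 1.0706 (t = 1.0706), x⁻ = (-3.6547) → reset → x⁺ = (-3.3181), jump to mode 0
Mode 0: guard c·x = -2.6119 hit at Δt = 0.9090 (t = 1.9796), x⁻ = (-2.6119) → reset → x⁺ = (-3.0487), jump to mode 1
Mode 1: flow for 0.3722 to horizon, guard not reached → x = (-3.3104)

1 1.0706 1->0
2 1.9796 0->1
final: 1 -3.3104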